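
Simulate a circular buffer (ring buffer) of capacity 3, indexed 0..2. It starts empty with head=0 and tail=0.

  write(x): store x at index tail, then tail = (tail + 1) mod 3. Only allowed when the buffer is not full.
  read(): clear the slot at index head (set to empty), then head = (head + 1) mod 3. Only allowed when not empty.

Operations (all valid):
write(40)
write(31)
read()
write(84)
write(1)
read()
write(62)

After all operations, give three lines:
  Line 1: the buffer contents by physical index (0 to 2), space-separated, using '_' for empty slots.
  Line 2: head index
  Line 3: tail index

Answer: 1 62 84
2
2

Derivation:
write(40): buf=[40 _ _], head=0, tail=1, size=1
write(31): buf=[40 31 _], head=0, tail=2, size=2
read(): buf=[_ 31 _], head=1, tail=2, size=1
write(84): buf=[_ 31 84], head=1, tail=0, size=2
write(1): buf=[1 31 84], head=1, tail=1, size=3
read(): buf=[1 _ 84], head=2, tail=1, size=2
write(62): buf=[1 62 84], head=2, tail=2, size=3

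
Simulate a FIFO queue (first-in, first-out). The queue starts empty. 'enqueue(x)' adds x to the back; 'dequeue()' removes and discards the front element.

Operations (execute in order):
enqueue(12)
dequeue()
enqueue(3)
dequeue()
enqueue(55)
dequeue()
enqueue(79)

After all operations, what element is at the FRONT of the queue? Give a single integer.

enqueue(12): queue = [12]
dequeue(): queue = []
enqueue(3): queue = [3]
dequeue(): queue = []
enqueue(55): queue = [55]
dequeue(): queue = []
enqueue(79): queue = [79]

Answer: 79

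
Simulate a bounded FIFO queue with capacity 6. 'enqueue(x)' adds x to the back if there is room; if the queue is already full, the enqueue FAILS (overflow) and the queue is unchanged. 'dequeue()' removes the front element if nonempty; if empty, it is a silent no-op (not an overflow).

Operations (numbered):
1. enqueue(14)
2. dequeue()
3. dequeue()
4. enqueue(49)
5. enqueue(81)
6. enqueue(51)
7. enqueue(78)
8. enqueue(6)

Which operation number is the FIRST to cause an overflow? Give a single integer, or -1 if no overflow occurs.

Answer: -1

Derivation:
1. enqueue(14): size=1
2. dequeue(): size=0
3. dequeue(): empty, no-op, size=0
4. enqueue(49): size=1
5. enqueue(81): size=2
6. enqueue(51): size=3
7. enqueue(78): size=4
8. enqueue(6): size=5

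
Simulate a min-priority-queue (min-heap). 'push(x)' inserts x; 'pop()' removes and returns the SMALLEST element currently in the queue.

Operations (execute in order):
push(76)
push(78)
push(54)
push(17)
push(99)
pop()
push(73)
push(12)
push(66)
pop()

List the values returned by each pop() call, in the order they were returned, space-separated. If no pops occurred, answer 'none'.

push(76): heap contents = [76]
push(78): heap contents = [76, 78]
push(54): heap contents = [54, 76, 78]
push(17): heap contents = [17, 54, 76, 78]
push(99): heap contents = [17, 54, 76, 78, 99]
pop() → 17: heap contents = [54, 76, 78, 99]
push(73): heap contents = [54, 73, 76, 78, 99]
push(12): heap contents = [12, 54, 73, 76, 78, 99]
push(66): heap contents = [12, 54, 66, 73, 76, 78, 99]
pop() → 12: heap contents = [54, 66, 73, 76, 78, 99]

Answer: 17 12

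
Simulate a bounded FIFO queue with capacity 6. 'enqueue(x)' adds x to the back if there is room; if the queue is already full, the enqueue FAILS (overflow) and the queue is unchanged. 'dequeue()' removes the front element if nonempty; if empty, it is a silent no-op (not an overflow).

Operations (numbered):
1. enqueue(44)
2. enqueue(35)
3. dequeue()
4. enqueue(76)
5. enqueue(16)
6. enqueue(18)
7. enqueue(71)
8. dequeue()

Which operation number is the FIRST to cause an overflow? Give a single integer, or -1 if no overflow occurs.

1. enqueue(44): size=1
2. enqueue(35): size=2
3. dequeue(): size=1
4. enqueue(76): size=2
5. enqueue(16): size=3
6. enqueue(18): size=4
7. enqueue(71): size=5
8. dequeue(): size=4

Answer: -1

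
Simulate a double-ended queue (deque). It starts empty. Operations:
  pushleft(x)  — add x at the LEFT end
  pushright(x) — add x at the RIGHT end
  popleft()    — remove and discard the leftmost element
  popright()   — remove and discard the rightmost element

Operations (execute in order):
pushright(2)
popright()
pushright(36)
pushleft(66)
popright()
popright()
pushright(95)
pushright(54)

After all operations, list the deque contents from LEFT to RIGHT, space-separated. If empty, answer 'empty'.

pushright(2): [2]
popright(): []
pushright(36): [36]
pushleft(66): [66, 36]
popright(): [66]
popright(): []
pushright(95): [95]
pushright(54): [95, 54]

Answer: 95 54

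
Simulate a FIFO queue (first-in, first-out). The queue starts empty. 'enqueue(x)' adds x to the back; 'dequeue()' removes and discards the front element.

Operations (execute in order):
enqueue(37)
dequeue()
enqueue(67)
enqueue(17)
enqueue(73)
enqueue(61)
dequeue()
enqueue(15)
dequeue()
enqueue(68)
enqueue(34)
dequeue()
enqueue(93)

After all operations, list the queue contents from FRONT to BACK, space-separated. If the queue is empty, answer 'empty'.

enqueue(37): [37]
dequeue(): []
enqueue(67): [67]
enqueue(17): [67, 17]
enqueue(73): [67, 17, 73]
enqueue(61): [67, 17, 73, 61]
dequeue(): [17, 73, 61]
enqueue(15): [17, 73, 61, 15]
dequeue(): [73, 61, 15]
enqueue(68): [73, 61, 15, 68]
enqueue(34): [73, 61, 15, 68, 34]
dequeue(): [61, 15, 68, 34]
enqueue(93): [61, 15, 68, 34, 93]

Answer: 61 15 68 34 93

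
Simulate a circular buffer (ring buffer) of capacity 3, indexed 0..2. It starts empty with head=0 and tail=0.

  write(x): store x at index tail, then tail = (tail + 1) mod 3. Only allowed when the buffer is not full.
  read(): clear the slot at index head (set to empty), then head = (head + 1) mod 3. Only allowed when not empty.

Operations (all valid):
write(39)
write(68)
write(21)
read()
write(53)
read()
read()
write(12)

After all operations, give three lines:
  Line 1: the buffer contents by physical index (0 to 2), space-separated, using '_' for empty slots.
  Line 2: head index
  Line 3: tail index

Answer: 53 12 _
0
2

Derivation:
write(39): buf=[39 _ _], head=0, tail=1, size=1
write(68): buf=[39 68 _], head=0, tail=2, size=2
write(21): buf=[39 68 21], head=0, tail=0, size=3
read(): buf=[_ 68 21], head=1, tail=0, size=2
write(53): buf=[53 68 21], head=1, tail=1, size=3
read(): buf=[53 _ 21], head=2, tail=1, size=2
read(): buf=[53 _ _], head=0, tail=1, size=1
write(12): buf=[53 12 _], head=0, tail=2, size=2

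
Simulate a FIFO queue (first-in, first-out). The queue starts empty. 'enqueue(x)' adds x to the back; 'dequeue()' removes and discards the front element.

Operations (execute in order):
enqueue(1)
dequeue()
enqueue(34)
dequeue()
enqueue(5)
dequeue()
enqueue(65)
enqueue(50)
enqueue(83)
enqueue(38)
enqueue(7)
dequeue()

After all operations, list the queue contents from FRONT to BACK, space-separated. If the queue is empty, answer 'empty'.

Answer: 50 83 38 7

Derivation:
enqueue(1): [1]
dequeue(): []
enqueue(34): [34]
dequeue(): []
enqueue(5): [5]
dequeue(): []
enqueue(65): [65]
enqueue(50): [65, 50]
enqueue(83): [65, 50, 83]
enqueue(38): [65, 50, 83, 38]
enqueue(7): [65, 50, 83, 38, 7]
dequeue(): [50, 83, 38, 7]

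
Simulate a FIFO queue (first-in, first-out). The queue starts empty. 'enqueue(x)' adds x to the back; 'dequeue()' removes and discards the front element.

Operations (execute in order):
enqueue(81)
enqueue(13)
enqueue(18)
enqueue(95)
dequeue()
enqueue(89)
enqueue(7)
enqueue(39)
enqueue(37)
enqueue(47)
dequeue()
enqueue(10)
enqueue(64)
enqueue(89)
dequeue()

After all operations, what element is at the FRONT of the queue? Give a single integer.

Answer: 95

Derivation:
enqueue(81): queue = [81]
enqueue(13): queue = [81, 13]
enqueue(18): queue = [81, 13, 18]
enqueue(95): queue = [81, 13, 18, 95]
dequeue(): queue = [13, 18, 95]
enqueue(89): queue = [13, 18, 95, 89]
enqueue(7): queue = [13, 18, 95, 89, 7]
enqueue(39): queue = [13, 18, 95, 89, 7, 39]
enqueue(37): queue = [13, 18, 95, 89, 7, 39, 37]
enqueue(47): queue = [13, 18, 95, 89, 7, 39, 37, 47]
dequeue(): queue = [18, 95, 89, 7, 39, 37, 47]
enqueue(10): queue = [18, 95, 89, 7, 39, 37, 47, 10]
enqueue(64): queue = [18, 95, 89, 7, 39, 37, 47, 10, 64]
enqueue(89): queue = [18, 95, 89, 7, 39, 37, 47, 10, 64, 89]
dequeue(): queue = [95, 89, 7, 39, 37, 47, 10, 64, 89]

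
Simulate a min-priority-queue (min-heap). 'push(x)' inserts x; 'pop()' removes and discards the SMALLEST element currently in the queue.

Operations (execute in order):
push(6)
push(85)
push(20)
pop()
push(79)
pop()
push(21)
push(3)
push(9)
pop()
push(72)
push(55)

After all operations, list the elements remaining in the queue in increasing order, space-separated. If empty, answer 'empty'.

Answer: 9 21 55 72 79 85

Derivation:
push(6): heap contents = [6]
push(85): heap contents = [6, 85]
push(20): heap contents = [6, 20, 85]
pop() → 6: heap contents = [20, 85]
push(79): heap contents = [20, 79, 85]
pop() → 20: heap contents = [79, 85]
push(21): heap contents = [21, 79, 85]
push(3): heap contents = [3, 21, 79, 85]
push(9): heap contents = [3, 9, 21, 79, 85]
pop() → 3: heap contents = [9, 21, 79, 85]
push(72): heap contents = [9, 21, 72, 79, 85]
push(55): heap contents = [9, 21, 55, 72, 79, 85]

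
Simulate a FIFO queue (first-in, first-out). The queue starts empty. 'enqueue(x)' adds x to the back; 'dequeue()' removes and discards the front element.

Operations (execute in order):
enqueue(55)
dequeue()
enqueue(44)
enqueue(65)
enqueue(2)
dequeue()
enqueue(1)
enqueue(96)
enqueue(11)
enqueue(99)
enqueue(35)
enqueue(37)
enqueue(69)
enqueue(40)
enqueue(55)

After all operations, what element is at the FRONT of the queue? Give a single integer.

enqueue(55): queue = [55]
dequeue(): queue = []
enqueue(44): queue = [44]
enqueue(65): queue = [44, 65]
enqueue(2): queue = [44, 65, 2]
dequeue(): queue = [65, 2]
enqueue(1): queue = [65, 2, 1]
enqueue(96): queue = [65, 2, 1, 96]
enqueue(11): queue = [65, 2, 1, 96, 11]
enqueue(99): queue = [65, 2, 1, 96, 11, 99]
enqueue(35): queue = [65, 2, 1, 96, 11, 99, 35]
enqueue(37): queue = [65, 2, 1, 96, 11, 99, 35, 37]
enqueue(69): queue = [65, 2, 1, 96, 11, 99, 35, 37, 69]
enqueue(40): queue = [65, 2, 1, 96, 11, 99, 35, 37, 69, 40]
enqueue(55): queue = [65, 2, 1, 96, 11, 99, 35, 37, 69, 40, 55]

Answer: 65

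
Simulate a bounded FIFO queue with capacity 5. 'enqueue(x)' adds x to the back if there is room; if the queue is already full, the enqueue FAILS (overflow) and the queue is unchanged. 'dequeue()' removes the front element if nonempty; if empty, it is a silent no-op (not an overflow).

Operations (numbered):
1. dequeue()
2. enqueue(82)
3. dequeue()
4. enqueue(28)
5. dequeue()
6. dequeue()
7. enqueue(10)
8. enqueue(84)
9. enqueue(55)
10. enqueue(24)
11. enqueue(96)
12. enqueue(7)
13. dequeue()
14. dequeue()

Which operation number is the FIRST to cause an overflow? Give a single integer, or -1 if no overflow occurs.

Answer: 12

Derivation:
1. dequeue(): empty, no-op, size=0
2. enqueue(82): size=1
3. dequeue(): size=0
4. enqueue(28): size=1
5. dequeue(): size=0
6. dequeue(): empty, no-op, size=0
7. enqueue(10): size=1
8. enqueue(84): size=2
9. enqueue(55): size=3
10. enqueue(24): size=4
11. enqueue(96): size=5
12. enqueue(7): size=5=cap → OVERFLOW (fail)
13. dequeue(): size=4
14. dequeue(): size=3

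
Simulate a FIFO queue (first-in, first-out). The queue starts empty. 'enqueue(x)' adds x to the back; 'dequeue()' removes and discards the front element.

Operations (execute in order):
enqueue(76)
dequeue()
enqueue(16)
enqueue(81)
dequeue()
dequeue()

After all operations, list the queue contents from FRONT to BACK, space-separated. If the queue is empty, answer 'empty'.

enqueue(76): [76]
dequeue(): []
enqueue(16): [16]
enqueue(81): [16, 81]
dequeue(): [81]
dequeue(): []

Answer: empty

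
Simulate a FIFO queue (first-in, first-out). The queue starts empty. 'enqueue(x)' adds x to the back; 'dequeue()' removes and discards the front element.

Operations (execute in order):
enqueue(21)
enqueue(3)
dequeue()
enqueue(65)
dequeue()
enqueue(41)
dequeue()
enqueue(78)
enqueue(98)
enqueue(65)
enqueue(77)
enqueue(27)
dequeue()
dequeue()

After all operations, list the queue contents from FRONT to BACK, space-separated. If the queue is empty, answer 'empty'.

Answer: 98 65 77 27

Derivation:
enqueue(21): [21]
enqueue(3): [21, 3]
dequeue(): [3]
enqueue(65): [3, 65]
dequeue(): [65]
enqueue(41): [65, 41]
dequeue(): [41]
enqueue(78): [41, 78]
enqueue(98): [41, 78, 98]
enqueue(65): [41, 78, 98, 65]
enqueue(77): [41, 78, 98, 65, 77]
enqueue(27): [41, 78, 98, 65, 77, 27]
dequeue(): [78, 98, 65, 77, 27]
dequeue(): [98, 65, 77, 27]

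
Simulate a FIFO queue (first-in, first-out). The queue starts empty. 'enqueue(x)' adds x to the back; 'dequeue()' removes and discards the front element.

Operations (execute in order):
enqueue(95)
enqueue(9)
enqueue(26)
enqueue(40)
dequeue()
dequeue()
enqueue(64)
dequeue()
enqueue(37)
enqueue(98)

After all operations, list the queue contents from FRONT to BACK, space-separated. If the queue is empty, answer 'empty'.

enqueue(95): [95]
enqueue(9): [95, 9]
enqueue(26): [95, 9, 26]
enqueue(40): [95, 9, 26, 40]
dequeue(): [9, 26, 40]
dequeue(): [26, 40]
enqueue(64): [26, 40, 64]
dequeue(): [40, 64]
enqueue(37): [40, 64, 37]
enqueue(98): [40, 64, 37, 98]

Answer: 40 64 37 98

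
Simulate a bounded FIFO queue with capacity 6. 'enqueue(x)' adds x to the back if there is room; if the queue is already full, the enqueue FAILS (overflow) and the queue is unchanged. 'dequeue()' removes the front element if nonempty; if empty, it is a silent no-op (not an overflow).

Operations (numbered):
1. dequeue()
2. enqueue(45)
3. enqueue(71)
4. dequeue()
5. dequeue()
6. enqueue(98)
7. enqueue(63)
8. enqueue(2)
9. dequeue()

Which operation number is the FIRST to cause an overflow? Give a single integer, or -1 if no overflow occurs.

Answer: -1

Derivation:
1. dequeue(): empty, no-op, size=0
2. enqueue(45): size=1
3. enqueue(71): size=2
4. dequeue(): size=1
5. dequeue(): size=0
6. enqueue(98): size=1
7. enqueue(63): size=2
8. enqueue(2): size=3
9. dequeue(): size=2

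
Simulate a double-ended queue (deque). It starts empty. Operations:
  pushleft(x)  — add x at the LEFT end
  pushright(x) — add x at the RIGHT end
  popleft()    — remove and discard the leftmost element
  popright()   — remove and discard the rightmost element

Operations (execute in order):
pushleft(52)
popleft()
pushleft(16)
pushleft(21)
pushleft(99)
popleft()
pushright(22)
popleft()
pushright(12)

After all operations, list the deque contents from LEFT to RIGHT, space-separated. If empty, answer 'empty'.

Answer: 16 22 12

Derivation:
pushleft(52): [52]
popleft(): []
pushleft(16): [16]
pushleft(21): [21, 16]
pushleft(99): [99, 21, 16]
popleft(): [21, 16]
pushright(22): [21, 16, 22]
popleft(): [16, 22]
pushright(12): [16, 22, 12]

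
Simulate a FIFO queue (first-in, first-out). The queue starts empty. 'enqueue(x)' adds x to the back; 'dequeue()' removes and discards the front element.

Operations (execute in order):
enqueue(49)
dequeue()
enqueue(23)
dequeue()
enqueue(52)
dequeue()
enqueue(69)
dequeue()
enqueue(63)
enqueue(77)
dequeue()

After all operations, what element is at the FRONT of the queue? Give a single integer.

enqueue(49): queue = [49]
dequeue(): queue = []
enqueue(23): queue = [23]
dequeue(): queue = []
enqueue(52): queue = [52]
dequeue(): queue = []
enqueue(69): queue = [69]
dequeue(): queue = []
enqueue(63): queue = [63]
enqueue(77): queue = [63, 77]
dequeue(): queue = [77]

Answer: 77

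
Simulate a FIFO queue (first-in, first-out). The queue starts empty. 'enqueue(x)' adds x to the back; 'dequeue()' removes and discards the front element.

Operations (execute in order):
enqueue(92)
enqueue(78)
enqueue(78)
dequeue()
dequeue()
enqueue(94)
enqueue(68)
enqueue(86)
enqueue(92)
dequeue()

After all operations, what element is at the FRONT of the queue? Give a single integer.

Answer: 94

Derivation:
enqueue(92): queue = [92]
enqueue(78): queue = [92, 78]
enqueue(78): queue = [92, 78, 78]
dequeue(): queue = [78, 78]
dequeue(): queue = [78]
enqueue(94): queue = [78, 94]
enqueue(68): queue = [78, 94, 68]
enqueue(86): queue = [78, 94, 68, 86]
enqueue(92): queue = [78, 94, 68, 86, 92]
dequeue(): queue = [94, 68, 86, 92]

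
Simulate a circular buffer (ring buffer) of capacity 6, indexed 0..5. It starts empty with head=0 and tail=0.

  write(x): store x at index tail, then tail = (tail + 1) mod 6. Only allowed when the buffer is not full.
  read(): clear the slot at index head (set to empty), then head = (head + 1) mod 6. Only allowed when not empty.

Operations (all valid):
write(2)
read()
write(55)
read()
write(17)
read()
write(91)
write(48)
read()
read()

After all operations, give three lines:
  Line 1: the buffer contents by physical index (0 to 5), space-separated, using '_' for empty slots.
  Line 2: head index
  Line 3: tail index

Answer: _ _ _ _ _ _
5
5

Derivation:
write(2): buf=[2 _ _ _ _ _], head=0, tail=1, size=1
read(): buf=[_ _ _ _ _ _], head=1, tail=1, size=0
write(55): buf=[_ 55 _ _ _ _], head=1, tail=2, size=1
read(): buf=[_ _ _ _ _ _], head=2, tail=2, size=0
write(17): buf=[_ _ 17 _ _ _], head=2, tail=3, size=1
read(): buf=[_ _ _ _ _ _], head=3, tail=3, size=0
write(91): buf=[_ _ _ 91 _ _], head=3, tail=4, size=1
write(48): buf=[_ _ _ 91 48 _], head=3, tail=5, size=2
read(): buf=[_ _ _ _ 48 _], head=4, tail=5, size=1
read(): buf=[_ _ _ _ _ _], head=5, tail=5, size=0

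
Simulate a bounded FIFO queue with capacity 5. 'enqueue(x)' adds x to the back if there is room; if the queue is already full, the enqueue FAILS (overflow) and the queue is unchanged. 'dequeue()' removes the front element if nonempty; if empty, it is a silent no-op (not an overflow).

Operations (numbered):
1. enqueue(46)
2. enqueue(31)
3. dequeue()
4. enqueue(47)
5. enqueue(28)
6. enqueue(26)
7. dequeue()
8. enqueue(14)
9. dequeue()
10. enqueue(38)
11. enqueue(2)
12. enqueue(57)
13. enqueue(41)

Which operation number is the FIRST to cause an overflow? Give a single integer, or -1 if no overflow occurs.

1. enqueue(46): size=1
2. enqueue(31): size=2
3. dequeue(): size=1
4. enqueue(47): size=2
5. enqueue(28): size=3
6. enqueue(26): size=4
7. dequeue(): size=3
8. enqueue(14): size=4
9. dequeue(): size=3
10. enqueue(38): size=4
11. enqueue(2): size=5
12. enqueue(57): size=5=cap → OVERFLOW (fail)
13. enqueue(41): size=5=cap → OVERFLOW (fail)

Answer: 12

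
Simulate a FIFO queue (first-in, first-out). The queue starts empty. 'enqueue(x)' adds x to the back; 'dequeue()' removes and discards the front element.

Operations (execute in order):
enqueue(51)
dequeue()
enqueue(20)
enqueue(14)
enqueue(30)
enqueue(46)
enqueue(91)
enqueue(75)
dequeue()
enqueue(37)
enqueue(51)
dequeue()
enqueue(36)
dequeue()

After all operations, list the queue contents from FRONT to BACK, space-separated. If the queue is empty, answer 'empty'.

enqueue(51): [51]
dequeue(): []
enqueue(20): [20]
enqueue(14): [20, 14]
enqueue(30): [20, 14, 30]
enqueue(46): [20, 14, 30, 46]
enqueue(91): [20, 14, 30, 46, 91]
enqueue(75): [20, 14, 30, 46, 91, 75]
dequeue(): [14, 30, 46, 91, 75]
enqueue(37): [14, 30, 46, 91, 75, 37]
enqueue(51): [14, 30, 46, 91, 75, 37, 51]
dequeue(): [30, 46, 91, 75, 37, 51]
enqueue(36): [30, 46, 91, 75, 37, 51, 36]
dequeue(): [46, 91, 75, 37, 51, 36]

Answer: 46 91 75 37 51 36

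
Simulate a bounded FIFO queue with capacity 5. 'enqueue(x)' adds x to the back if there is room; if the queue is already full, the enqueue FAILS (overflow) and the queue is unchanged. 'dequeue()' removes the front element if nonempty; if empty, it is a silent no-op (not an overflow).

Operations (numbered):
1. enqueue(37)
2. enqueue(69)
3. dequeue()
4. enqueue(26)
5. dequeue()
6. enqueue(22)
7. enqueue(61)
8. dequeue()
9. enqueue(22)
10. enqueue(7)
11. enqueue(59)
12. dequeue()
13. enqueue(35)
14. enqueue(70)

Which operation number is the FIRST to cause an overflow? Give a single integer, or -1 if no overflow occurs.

1. enqueue(37): size=1
2. enqueue(69): size=2
3. dequeue(): size=1
4. enqueue(26): size=2
5. dequeue(): size=1
6. enqueue(22): size=2
7. enqueue(61): size=3
8. dequeue(): size=2
9. enqueue(22): size=3
10. enqueue(7): size=4
11. enqueue(59): size=5
12. dequeue(): size=4
13. enqueue(35): size=5
14. enqueue(70): size=5=cap → OVERFLOW (fail)

Answer: 14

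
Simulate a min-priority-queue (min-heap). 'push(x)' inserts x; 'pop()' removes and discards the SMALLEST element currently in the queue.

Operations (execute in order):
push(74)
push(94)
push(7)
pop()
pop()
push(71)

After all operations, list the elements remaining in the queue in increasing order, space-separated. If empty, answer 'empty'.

push(74): heap contents = [74]
push(94): heap contents = [74, 94]
push(7): heap contents = [7, 74, 94]
pop() → 7: heap contents = [74, 94]
pop() → 74: heap contents = [94]
push(71): heap contents = [71, 94]

Answer: 71 94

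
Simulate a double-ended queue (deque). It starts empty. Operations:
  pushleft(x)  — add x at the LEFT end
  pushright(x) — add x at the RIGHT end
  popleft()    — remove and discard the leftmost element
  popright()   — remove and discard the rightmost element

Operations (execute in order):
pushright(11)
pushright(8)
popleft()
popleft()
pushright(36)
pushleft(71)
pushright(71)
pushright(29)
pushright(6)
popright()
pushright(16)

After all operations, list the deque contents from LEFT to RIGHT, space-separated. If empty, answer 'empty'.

Answer: 71 36 71 29 16

Derivation:
pushright(11): [11]
pushright(8): [11, 8]
popleft(): [8]
popleft(): []
pushright(36): [36]
pushleft(71): [71, 36]
pushright(71): [71, 36, 71]
pushright(29): [71, 36, 71, 29]
pushright(6): [71, 36, 71, 29, 6]
popright(): [71, 36, 71, 29]
pushright(16): [71, 36, 71, 29, 16]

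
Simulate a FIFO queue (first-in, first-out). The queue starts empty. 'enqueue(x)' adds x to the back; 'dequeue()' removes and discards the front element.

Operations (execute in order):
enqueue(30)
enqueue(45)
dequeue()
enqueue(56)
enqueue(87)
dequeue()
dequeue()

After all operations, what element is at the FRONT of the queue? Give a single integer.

enqueue(30): queue = [30]
enqueue(45): queue = [30, 45]
dequeue(): queue = [45]
enqueue(56): queue = [45, 56]
enqueue(87): queue = [45, 56, 87]
dequeue(): queue = [56, 87]
dequeue(): queue = [87]

Answer: 87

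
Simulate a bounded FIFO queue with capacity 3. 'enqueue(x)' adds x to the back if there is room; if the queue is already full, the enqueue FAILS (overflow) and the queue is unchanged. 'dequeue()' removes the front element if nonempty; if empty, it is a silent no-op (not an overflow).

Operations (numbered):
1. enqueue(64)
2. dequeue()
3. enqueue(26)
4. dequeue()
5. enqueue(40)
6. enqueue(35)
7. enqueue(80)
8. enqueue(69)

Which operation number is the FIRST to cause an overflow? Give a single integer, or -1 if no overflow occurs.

Answer: 8

Derivation:
1. enqueue(64): size=1
2. dequeue(): size=0
3. enqueue(26): size=1
4. dequeue(): size=0
5. enqueue(40): size=1
6. enqueue(35): size=2
7. enqueue(80): size=3
8. enqueue(69): size=3=cap → OVERFLOW (fail)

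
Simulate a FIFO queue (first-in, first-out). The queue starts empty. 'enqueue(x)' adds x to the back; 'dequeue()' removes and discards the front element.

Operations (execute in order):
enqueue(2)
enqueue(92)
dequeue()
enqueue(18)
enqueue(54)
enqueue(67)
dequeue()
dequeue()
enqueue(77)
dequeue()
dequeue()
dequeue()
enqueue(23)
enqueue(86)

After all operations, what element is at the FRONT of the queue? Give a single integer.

Answer: 23

Derivation:
enqueue(2): queue = [2]
enqueue(92): queue = [2, 92]
dequeue(): queue = [92]
enqueue(18): queue = [92, 18]
enqueue(54): queue = [92, 18, 54]
enqueue(67): queue = [92, 18, 54, 67]
dequeue(): queue = [18, 54, 67]
dequeue(): queue = [54, 67]
enqueue(77): queue = [54, 67, 77]
dequeue(): queue = [67, 77]
dequeue(): queue = [77]
dequeue(): queue = []
enqueue(23): queue = [23]
enqueue(86): queue = [23, 86]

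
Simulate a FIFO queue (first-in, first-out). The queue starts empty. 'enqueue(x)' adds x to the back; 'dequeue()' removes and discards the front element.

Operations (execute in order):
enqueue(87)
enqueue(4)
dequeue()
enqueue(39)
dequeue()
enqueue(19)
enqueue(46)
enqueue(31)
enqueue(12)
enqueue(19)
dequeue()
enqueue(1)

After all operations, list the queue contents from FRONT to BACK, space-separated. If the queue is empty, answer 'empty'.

enqueue(87): [87]
enqueue(4): [87, 4]
dequeue(): [4]
enqueue(39): [4, 39]
dequeue(): [39]
enqueue(19): [39, 19]
enqueue(46): [39, 19, 46]
enqueue(31): [39, 19, 46, 31]
enqueue(12): [39, 19, 46, 31, 12]
enqueue(19): [39, 19, 46, 31, 12, 19]
dequeue(): [19, 46, 31, 12, 19]
enqueue(1): [19, 46, 31, 12, 19, 1]

Answer: 19 46 31 12 19 1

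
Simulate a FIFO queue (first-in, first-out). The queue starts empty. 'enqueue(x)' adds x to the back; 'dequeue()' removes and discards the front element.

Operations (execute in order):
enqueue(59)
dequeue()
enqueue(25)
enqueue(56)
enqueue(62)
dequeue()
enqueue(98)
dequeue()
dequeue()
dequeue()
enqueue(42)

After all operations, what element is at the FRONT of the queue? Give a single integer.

enqueue(59): queue = [59]
dequeue(): queue = []
enqueue(25): queue = [25]
enqueue(56): queue = [25, 56]
enqueue(62): queue = [25, 56, 62]
dequeue(): queue = [56, 62]
enqueue(98): queue = [56, 62, 98]
dequeue(): queue = [62, 98]
dequeue(): queue = [98]
dequeue(): queue = []
enqueue(42): queue = [42]

Answer: 42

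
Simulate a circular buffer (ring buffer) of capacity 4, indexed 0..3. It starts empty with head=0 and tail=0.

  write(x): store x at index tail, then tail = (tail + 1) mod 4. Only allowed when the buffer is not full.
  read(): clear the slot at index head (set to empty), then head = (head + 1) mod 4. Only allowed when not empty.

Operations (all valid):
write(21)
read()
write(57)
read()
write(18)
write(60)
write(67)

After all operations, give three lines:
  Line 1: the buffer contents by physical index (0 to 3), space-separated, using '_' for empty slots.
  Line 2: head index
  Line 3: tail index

write(21): buf=[21 _ _ _], head=0, tail=1, size=1
read(): buf=[_ _ _ _], head=1, tail=1, size=0
write(57): buf=[_ 57 _ _], head=1, tail=2, size=1
read(): buf=[_ _ _ _], head=2, tail=2, size=0
write(18): buf=[_ _ 18 _], head=2, tail=3, size=1
write(60): buf=[_ _ 18 60], head=2, tail=0, size=2
write(67): buf=[67 _ 18 60], head=2, tail=1, size=3

Answer: 67 _ 18 60
2
1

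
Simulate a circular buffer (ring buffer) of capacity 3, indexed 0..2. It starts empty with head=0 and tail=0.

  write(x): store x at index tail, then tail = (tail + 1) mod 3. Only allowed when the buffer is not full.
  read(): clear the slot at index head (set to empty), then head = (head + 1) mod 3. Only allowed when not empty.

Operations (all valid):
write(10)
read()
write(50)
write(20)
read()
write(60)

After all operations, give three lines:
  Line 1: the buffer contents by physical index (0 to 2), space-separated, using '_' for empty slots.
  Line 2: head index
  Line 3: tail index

Answer: 60 _ 20
2
1

Derivation:
write(10): buf=[10 _ _], head=0, tail=1, size=1
read(): buf=[_ _ _], head=1, tail=1, size=0
write(50): buf=[_ 50 _], head=1, tail=2, size=1
write(20): buf=[_ 50 20], head=1, tail=0, size=2
read(): buf=[_ _ 20], head=2, tail=0, size=1
write(60): buf=[60 _ 20], head=2, tail=1, size=2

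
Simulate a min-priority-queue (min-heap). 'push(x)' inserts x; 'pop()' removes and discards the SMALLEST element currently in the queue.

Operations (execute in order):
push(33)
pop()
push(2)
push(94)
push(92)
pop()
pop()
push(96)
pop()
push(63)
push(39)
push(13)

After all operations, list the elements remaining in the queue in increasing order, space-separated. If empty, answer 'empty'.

Answer: 13 39 63 96

Derivation:
push(33): heap contents = [33]
pop() → 33: heap contents = []
push(2): heap contents = [2]
push(94): heap contents = [2, 94]
push(92): heap contents = [2, 92, 94]
pop() → 2: heap contents = [92, 94]
pop() → 92: heap contents = [94]
push(96): heap contents = [94, 96]
pop() → 94: heap contents = [96]
push(63): heap contents = [63, 96]
push(39): heap contents = [39, 63, 96]
push(13): heap contents = [13, 39, 63, 96]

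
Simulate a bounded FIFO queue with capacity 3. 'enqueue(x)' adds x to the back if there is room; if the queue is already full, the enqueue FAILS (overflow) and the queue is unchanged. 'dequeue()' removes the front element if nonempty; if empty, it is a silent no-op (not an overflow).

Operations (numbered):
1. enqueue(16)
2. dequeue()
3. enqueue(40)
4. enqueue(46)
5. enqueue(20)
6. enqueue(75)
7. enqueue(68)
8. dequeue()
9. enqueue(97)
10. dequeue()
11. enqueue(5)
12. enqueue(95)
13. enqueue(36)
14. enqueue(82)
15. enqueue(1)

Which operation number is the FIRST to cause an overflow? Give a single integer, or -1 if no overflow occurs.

Answer: 6

Derivation:
1. enqueue(16): size=1
2. dequeue(): size=0
3. enqueue(40): size=1
4. enqueue(46): size=2
5. enqueue(20): size=3
6. enqueue(75): size=3=cap → OVERFLOW (fail)
7. enqueue(68): size=3=cap → OVERFLOW (fail)
8. dequeue(): size=2
9. enqueue(97): size=3
10. dequeue(): size=2
11. enqueue(5): size=3
12. enqueue(95): size=3=cap → OVERFLOW (fail)
13. enqueue(36): size=3=cap → OVERFLOW (fail)
14. enqueue(82): size=3=cap → OVERFLOW (fail)
15. enqueue(1): size=3=cap → OVERFLOW (fail)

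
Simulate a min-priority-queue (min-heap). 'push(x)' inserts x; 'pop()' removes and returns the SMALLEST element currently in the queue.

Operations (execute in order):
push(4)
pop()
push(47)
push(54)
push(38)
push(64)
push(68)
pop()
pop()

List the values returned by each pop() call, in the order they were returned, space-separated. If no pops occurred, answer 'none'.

push(4): heap contents = [4]
pop() → 4: heap contents = []
push(47): heap contents = [47]
push(54): heap contents = [47, 54]
push(38): heap contents = [38, 47, 54]
push(64): heap contents = [38, 47, 54, 64]
push(68): heap contents = [38, 47, 54, 64, 68]
pop() → 38: heap contents = [47, 54, 64, 68]
pop() → 47: heap contents = [54, 64, 68]

Answer: 4 38 47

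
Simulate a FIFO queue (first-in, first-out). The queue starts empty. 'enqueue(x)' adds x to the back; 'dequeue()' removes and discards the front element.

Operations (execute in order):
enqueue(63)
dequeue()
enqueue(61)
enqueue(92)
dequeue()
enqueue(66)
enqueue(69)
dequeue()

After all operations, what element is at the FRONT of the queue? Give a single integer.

enqueue(63): queue = [63]
dequeue(): queue = []
enqueue(61): queue = [61]
enqueue(92): queue = [61, 92]
dequeue(): queue = [92]
enqueue(66): queue = [92, 66]
enqueue(69): queue = [92, 66, 69]
dequeue(): queue = [66, 69]

Answer: 66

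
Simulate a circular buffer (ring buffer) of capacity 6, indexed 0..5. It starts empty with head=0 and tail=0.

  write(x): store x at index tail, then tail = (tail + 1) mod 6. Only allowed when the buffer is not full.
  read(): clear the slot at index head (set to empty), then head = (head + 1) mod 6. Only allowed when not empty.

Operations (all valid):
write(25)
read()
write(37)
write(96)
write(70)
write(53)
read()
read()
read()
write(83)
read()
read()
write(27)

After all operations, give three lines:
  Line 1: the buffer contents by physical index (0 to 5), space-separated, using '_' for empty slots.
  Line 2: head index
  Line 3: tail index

Answer: 27 _ _ _ _ _
0
1

Derivation:
write(25): buf=[25 _ _ _ _ _], head=0, tail=1, size=1
read(): buf=[_ _ _ _ _ _], head=1, tail=1, size=0
write(37): buf=[_ 37 _ _ _ _], head=1, tail=2, size=1
write(96): buf=[_ 37 96 _ _ _], head=1, tail=3, size=2
write(70): buf=[_ 37 96 70 _ _], head=1, tail=4, size=3
write(53): buf=[_ 37 96 70 53 _], head=1, tail=5, size=4
read(): buf=[_ _ 96 70 53 _], head=2, tail=5, size=3
read(): buf=[_ _ _ 70 53 _], head=3, tail=5, size=2
read(): buf=[_ _ _ _ 53 _], head=4, tail=5, size=1
write(83): buf=[_ _ _ _ 53 83], head=4, tail=0, size=2
read(): buf=[_ _ _ _ _ 83], head=5, tail=0, size=1
read(): buf=[_ _ _ _ _ _], head=0, tail=0, size=0
write(27): buf=[27 _ _ _ _ _], head=0, tail=1, size=1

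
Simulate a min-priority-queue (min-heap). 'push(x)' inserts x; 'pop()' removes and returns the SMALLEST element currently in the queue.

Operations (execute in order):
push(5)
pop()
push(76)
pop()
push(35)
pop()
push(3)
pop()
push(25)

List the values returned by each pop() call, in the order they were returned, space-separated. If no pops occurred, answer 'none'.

push(5): heap contents = [5]
pop() → 5: heap contents = []
push(76): heap contents = [76]
pop() → 76: heap contents = []
push(35): heap contents = [35]
pop() → 35: heap contents = []
push(3): heap contents = [3]
pop() → 3: heap contents = []
push(25): heap contents = [25]

Answer: 5 76 35 3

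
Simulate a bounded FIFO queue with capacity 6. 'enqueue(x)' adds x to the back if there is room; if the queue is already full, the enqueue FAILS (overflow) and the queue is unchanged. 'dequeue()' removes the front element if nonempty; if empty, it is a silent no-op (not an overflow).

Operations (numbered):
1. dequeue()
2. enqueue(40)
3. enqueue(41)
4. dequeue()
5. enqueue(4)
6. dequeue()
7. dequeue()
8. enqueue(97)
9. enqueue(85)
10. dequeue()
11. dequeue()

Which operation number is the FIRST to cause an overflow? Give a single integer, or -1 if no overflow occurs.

1. dequeue(): empty, no-op, size=0
2. enqueue(40): size=1
3. enqueue(41): size=2
4. dequeue(): size=1
5. enqueue(4): size=2
6. dequeue(): size=1
7. dequeue(): size=0
8. enqueue(97): size=1
9. enqueue(85): size=2
10. dequeue(): size=1
11. dequeue(): size=0

Answer: -1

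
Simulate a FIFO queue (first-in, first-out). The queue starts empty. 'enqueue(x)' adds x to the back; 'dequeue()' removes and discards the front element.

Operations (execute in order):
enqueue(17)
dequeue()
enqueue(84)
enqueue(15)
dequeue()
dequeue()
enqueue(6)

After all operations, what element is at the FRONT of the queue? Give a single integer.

Answer: 6

Derivation:
enqueue(17): queue = [17]
dequeue(): queue = []
enqueue(84): queue = [84]
enqueue(15): queue = [84, 15]
dequeue(): queue = [15]
dequeue(): queue = []
enqueue(6): queue = [6]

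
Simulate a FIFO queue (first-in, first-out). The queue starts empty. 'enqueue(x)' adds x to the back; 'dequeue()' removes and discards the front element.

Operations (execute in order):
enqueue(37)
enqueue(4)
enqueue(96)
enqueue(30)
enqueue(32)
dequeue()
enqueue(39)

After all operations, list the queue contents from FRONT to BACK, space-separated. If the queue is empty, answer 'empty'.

Answer: 4 96 30 32 39

Derivation:
enqueue(37): [37]
enqueue(4): [37, 4]
enqueue(96): [37, 4, 96]
enqueue(30): [37, 4, 96, 30]
enqueue(32): [37, 4, 96, 30, 32]
dequeue(): [4, 96, 30, 32]
enqueue(39): [4, 96, 30, 32, 39]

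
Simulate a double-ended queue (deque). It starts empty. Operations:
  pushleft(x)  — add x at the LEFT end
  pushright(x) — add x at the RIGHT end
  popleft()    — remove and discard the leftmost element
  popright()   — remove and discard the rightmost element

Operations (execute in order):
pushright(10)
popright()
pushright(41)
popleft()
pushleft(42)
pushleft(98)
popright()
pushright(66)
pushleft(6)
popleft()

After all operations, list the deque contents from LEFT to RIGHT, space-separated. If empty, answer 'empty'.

Answer: 98 66

Derivation:
pushright(10): [10]
popright(): []
pushright(41): [41]
popleft(): []
pushleft(42): [42]
pushleft(98): [98, 42]
popright(): [98]
pushright(66): [98, 66]
pushleft(6): [6, 98, 66]
popleft(): [98, 66]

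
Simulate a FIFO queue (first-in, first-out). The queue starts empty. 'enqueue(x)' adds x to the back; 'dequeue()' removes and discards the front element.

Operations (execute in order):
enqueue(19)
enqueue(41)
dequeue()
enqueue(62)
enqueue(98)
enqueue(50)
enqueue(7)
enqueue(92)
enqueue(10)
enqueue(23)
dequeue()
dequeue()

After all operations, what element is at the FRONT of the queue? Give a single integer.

Answer: 98

Derivation:
enqueue(19): queue = [19]
enqueue(41): queue = [19, 41]
dequeue(): queue = [41]
enqueue(62): queue = [41, 62]
enqueue(98): queue = [41, 62, 98]
enqueue(50): queue = [41, 62, 98, 50]
enqueue(7): queue = [41, 62, 98, 50, 7]
enqueue(92): queue = [41, 62, 98, 50, 7, 92]
enqueue(10): queue = [41, 62, 98, 50, 7, 92, 10]
enqueue(23): queue = [41, 62, 98, 50, 7, 92, 10, 23]
dequeue(): queue = [62, 98, 50, 7, 92, 10, 23]
dequeue(): queue = [98, 50, 7, 92, 10, 23]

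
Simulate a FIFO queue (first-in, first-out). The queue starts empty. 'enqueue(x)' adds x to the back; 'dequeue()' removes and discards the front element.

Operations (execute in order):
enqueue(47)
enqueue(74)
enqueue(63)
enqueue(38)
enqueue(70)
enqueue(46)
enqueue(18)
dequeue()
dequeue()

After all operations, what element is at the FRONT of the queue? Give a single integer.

Answer: 63

Derivation:
enqueue(47): queue = [47]
enqueue(74): queue = [47, 74]
enqueue(63): queue = [47, 74, 63]
enqueue(38): queue = [47, 74, 63, 38]
enqueue(70): queue = [47, 74, 63, 38, 70]
enqueue(46): queue = [47, 74, 63, 38, 70, 46]
enqueue(18): queue = [47, 74, 63, 38, 70, 46, 18]
dequeue(): queue = [74, 63, 38, 70, 46, 18]
dequeue(): queue = [63, 38, 70, 46, 18]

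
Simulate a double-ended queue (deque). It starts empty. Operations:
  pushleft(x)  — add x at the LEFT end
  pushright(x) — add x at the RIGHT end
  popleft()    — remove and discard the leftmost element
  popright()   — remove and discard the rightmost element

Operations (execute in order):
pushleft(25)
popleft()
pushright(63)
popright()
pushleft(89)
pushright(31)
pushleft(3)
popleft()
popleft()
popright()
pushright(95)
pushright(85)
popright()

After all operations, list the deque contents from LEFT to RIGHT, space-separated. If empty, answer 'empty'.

Answer: 95

Derivation:
pushleft(25): [25]
popleft(): []
pushright(63): [63]
popright(): []
pushleft(89): [89]
pushright(31): [89, 31]
pushleft(3): [3, 89, 31]
popleft(): [89, 31]
popleft(): [31]
popright(): []
pushright(95): [95]
pushright(85): [95, 85]
popright(): [95]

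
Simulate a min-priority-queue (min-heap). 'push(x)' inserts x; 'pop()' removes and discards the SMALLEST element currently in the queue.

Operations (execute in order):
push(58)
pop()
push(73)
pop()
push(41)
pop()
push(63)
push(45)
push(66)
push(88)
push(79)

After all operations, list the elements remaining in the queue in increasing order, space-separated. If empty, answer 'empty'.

Answer: 45 63 66 79 88

Derivation:
push(58): heap contents = [58]
pop() → 58: heap contents = []
push(73): heap contents = [73]
pop() → 73: heap contents = []
push(41): heap contents = [41]
pop() → 41: heap contents = []
push(63): heap contents = [63]
push(45): heap contents = [45, 63]
push(66): heap contents = [45, 63, 66]
push(88): heap contents = [45, 63, 66, 88]
push(79): heap contents = [45, 63, 66, 79, 88]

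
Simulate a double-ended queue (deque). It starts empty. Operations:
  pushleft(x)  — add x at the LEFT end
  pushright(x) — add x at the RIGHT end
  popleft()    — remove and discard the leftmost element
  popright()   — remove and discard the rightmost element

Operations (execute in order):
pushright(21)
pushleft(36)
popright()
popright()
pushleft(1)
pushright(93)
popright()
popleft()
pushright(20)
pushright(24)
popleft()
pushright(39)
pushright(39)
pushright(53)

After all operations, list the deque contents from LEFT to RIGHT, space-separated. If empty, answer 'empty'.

Answer: 24 39 39 53

Derivation:
pushright(21): [21]
pushleft(36): [36, 21]
popright(): [36]
popright(): []
pushleft(1): [1]
pushright(93): [1, 93]
popright(): [1]
popleft(): []
pushright(20): [20]
pushright(24): [20, 24]
popleft(): [24]
pushright(39): [24, 39]
pushright(39): [24, 39, 39]
pushright(53): [24, 39, 39, 53]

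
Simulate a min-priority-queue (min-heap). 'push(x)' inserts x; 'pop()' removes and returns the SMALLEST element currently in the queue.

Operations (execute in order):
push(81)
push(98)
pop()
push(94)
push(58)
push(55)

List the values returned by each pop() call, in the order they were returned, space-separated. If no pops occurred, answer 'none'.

Answer: 81

Derivation:
push(81): heap contents = [81]
push(98): heap contents = [81, 98]
pop() → 81: heap contents = [98]
push(94): heap contents = [94, 98]
push(58): heap contents = [58, 94, 98]
push(55): heap contents = [55, 58, 94, 98]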